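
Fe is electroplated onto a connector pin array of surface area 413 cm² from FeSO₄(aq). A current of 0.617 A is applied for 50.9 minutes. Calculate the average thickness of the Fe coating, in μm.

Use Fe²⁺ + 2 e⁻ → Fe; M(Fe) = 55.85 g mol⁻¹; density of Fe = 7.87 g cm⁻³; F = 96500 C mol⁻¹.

Q = I·t = 0.6170 × 3054.0 = 1884 C; n(e⁻) = 0.01953 mol.
n(Fe) = n(e⁻)/2 = 0.009763 mol, so m = 0.009763 × 55.85 = 0.5453 g.
Volume = m/ρ = 0.5453 / 7.87 = 0.06929 cm³.
Thickness = V/A = 0.06929 / 413 = 1.68 × 10⁻⁴ cm = 1.68 μm.

1.68 μm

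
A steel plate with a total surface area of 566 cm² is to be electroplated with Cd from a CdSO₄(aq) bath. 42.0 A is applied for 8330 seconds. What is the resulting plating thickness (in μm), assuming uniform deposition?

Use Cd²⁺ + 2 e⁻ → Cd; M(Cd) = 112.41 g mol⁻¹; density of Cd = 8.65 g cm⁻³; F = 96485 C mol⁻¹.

Q = I·t = 42.00 × 8330.0 = 349900 C; n(e⁻) = 3.626 mol.
n(Cd) = n(e⁻)/2 = 1.813 mol, so m = 1.813 × 112.41 = 203.8 g.
Volume = m/ρ = 203.8 / 8.65 = 23.56 cm³.
Thickness = V/A = 23.56 / 566 = 0.0416 cm = 416 μm.

416 μm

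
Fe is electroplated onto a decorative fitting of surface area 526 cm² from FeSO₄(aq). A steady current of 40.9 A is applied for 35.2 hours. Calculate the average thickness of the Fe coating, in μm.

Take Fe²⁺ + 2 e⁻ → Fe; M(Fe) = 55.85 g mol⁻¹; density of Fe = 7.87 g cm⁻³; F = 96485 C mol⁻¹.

Q = I·t = 40.90 × 126720 = 5183000 C; n(e⁻) = 53.72 mol.
n(Fe) = n(e⁻)/2 = 26.86 mol, so m = 26.86 × 55.85 = 1500 g.
Volume = m/ρ = 1500 / 7.87 = 190.6 cm³.
Thickness = V/A = 190.6 / 526 = 0.362 cm = 3620 μm.

3620 μm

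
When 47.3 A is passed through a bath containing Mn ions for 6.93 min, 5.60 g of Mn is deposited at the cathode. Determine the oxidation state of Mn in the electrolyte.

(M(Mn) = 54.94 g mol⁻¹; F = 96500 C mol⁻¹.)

+2

Q = I·t = 47.30 A × 415.80 s = 19670 C, so n(e⁻) = 19670/96500 = 0.2038 mol.
n(Mn) deposited = 5.60 / 54.94 = 0.1019 mol.
Electrons per atom = n(e⁻)/n(Mn) = 0.2038 / 0.1019 = 2.00 ≈ 2, so the ion is Mn²⁺.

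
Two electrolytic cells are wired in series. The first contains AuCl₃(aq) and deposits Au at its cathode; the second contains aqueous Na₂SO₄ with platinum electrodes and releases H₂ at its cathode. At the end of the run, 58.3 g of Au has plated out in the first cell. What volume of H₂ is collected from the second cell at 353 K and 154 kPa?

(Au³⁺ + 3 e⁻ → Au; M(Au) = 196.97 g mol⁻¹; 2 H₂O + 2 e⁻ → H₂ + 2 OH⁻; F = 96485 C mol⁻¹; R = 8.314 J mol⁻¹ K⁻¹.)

n(Au) = 58.3 / 196.97 = 0.2960 mol, so n(e⁻) = 3 × 0.2960 = 0.8880 mol.
The cells are in series, so the same 0.8880 mol of electrons passes through the second cell.
2 H₂O + 2 e⁻ → H₂ + 2 OH⁻ — 2 mol e⁻ per mol H₂, so n(H₂) = 0.8880/2 = 0.4440 mol.
V = nRT/P = (0.4440 × 8.314 × 353) / (154 × 10³) = 0.00846 m³ = 8.46 L.

8.46 L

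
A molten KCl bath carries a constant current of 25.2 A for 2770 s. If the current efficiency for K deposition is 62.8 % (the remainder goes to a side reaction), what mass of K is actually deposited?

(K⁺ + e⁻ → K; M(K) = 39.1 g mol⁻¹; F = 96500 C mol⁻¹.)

Q = I·t = 25.20 × 2770.0 = 69800 C.
n(e⁻) = 69800/96500 = 0.7234 mol; theoretically n(K) = 0.7234/1 = 0.7234 mol, m_theo = 28.28 g.
At 62.8 % efficiency, m_actual = 0.628 × 28.28 = 17.8 g.

17.8 g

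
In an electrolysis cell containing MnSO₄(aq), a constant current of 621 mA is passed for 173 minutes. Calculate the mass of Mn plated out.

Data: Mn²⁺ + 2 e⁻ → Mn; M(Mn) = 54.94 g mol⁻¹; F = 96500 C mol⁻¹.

1.83 g

Q = I·t = 0.6210 A × 10380 s = 6446 C.
n(e⁻) = Q/F = 6446 / 96500 = 0.06680 mol.
Mn²⁺ + 2 e⁻ → Mn, so n(Mn) = n(e⁻)/2 = 0.03340 mol.
m = n·M = 0.03340 × 54.94 = 1.83 g.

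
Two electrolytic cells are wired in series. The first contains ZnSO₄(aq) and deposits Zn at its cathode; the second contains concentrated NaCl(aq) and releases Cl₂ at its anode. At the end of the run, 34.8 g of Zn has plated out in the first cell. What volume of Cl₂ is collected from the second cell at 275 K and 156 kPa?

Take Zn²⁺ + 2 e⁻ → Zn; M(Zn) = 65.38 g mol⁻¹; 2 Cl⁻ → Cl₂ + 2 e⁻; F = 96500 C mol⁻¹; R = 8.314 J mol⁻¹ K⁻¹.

n(Zn) = 34.8 / 65.38 = 0.5323 mol, so n(e⁻) = 2 × 0.5323 = 1.065 mol.
The cells are in series, so the same 1.065 mol of electrons passes through the second cell.
2 Cl⁻ → Cl₂ + 2 e⁻ — 2 mol e⁻ per mol Cl₂, so n(Cl₂) = 1.065/2 = 0.5323 mol.
V = nRT/P = (0.5323 × 8.314 × 275) / (156 × 10³) = 0.00780 m³ = 7.80 L.

7.80 L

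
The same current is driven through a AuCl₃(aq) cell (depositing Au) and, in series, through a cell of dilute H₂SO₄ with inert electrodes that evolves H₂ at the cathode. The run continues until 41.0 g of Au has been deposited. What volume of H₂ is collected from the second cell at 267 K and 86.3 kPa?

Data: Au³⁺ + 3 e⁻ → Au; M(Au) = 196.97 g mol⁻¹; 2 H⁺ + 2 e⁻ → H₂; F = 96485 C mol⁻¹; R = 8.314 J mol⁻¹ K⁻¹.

8.03 L

n(Au) = 41.0 / 196.97 = 0.2082 mol, so n(e⁻) = 3 × 0.2082 = 0.6245 mol.
The cells are in series, so the same 0.6245 mol of electrons passes through the second cell.
2 H⁺ + 2 e⁻ → H₂ — 2 mol e⁻ per mol H₂, so n(H₂) = 0.6245/2 = 0.3122 mol.
V = nRT/P = (0.3122 × 8.314 × 267) / (86.3 × 10³) = 0.00803 m³ = 8.03 L.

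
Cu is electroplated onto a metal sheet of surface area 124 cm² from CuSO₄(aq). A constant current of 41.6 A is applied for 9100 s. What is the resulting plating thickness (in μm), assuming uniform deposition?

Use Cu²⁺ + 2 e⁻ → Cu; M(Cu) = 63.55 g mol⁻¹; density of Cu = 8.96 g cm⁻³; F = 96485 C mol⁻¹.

Q = I·t = 41.60 × 9100.0 = 378600 C; n(e⁻) = 3.924 mol.
n(Cu) = n(e⁻)/2 = 1.962 mol, so m = 1.962 × 63.55 = 124.7 g.
Volume = m/ρ = 124.7 / 8.96 = 13.91 cm³.
Thickness = V/A = 13.91 / 124 = 0.112 cm = 1120 μm.

1120 μm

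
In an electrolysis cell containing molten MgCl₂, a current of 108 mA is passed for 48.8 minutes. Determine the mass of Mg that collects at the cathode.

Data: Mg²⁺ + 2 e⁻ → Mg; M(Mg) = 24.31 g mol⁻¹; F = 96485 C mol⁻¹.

0.0398 g

Q = I·t = 0.1080 A × 2928.0 s = 316.2 C.
n(e⁻) = Q/F = 316.2 / 96485 = 0.003277 mol.
Mg²⁺ + 2 e⁻ → Mg, so n(Mg) = n(e⁻)/2 = 0.001639 mol.
m = n·M = 0.001639 × 24.31 = 0.0398 g.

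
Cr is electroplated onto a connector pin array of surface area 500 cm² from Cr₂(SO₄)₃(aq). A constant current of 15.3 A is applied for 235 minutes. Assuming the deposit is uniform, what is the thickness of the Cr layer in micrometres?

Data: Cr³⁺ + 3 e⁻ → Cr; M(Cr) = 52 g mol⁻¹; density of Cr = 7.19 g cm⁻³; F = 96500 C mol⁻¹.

108 μm

Q = I·t = 15.30 × 14100 = 215700 C; n(e⁻) = 2.236 mol.
n(Cr) = n(e⁻)/3 = 0.7452 mol, so m = 0.7452 × 52 = 38.75 g.
Volume = m/ρ = 38.75 / 7.19 = 5.389 cm³.
Thickness = V/A = 5.389 / 500 = 0.0108 cm = 108 μm.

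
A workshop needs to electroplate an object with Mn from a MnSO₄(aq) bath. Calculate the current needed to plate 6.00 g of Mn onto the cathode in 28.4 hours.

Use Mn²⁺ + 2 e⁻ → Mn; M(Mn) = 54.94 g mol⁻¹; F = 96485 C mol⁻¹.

n(Mn) = 6.00 / 54.94 = 0.1092 mol.
n(e⁻) = 2 × 0.1092 = 0.2184 mol.
Q = n(e⁻)·F = 0.2184 × 96485 = 21070 C.
I = Q/t = 21070 / 102240 s = 0.206 A.

0.206 A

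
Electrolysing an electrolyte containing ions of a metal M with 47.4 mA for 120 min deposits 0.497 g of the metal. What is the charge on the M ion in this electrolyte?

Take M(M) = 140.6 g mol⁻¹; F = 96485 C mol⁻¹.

+1

Q = I·t = 0.04740 A × 7200.0 s = 341.3 C, so n(e⁻) = 341.3/96485 = 0.003537 mol.
n(M) deposited = 0.497 / 140.6 = 0.003535 mol.
Electrons per atom = n(e⁻)/n(M) = 0.003537 / 0.003535 = 1.00 ≈ 1, so the ion is M⁺.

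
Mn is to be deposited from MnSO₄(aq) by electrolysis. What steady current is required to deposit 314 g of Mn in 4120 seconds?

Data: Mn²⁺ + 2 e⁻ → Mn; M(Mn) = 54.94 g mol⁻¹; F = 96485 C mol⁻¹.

n(Mn) = 314 / 54.94 = 5.715 mol.
n(e⁻) = 2 × 5.715 = 11.43 mol.
Q = n(e⁻)·F = 11.43 × 96485 = 1103000 C.
I = Q/t = 1103000 / 4120.0 s = 268 A.

268 A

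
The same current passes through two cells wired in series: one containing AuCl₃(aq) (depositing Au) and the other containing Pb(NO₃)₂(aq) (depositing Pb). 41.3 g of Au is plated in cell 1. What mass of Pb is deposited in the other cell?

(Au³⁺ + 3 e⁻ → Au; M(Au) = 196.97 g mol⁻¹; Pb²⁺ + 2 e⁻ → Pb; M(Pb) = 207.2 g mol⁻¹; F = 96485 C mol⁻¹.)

65.2 g

n(Au) = 41.3 / 196.97 = 0.2097 mol.
Since Au³⁺ + 3 e⁻ → Au, n(e⁻) passed = 3 × 0.2097 = 0.6290 mol.
Cells in series carry the same charge, so the same 0.6290 mol of electrons passes through cell 2.
Pb²⁺ + 2 e⁻ → Pb, so n(Pb) = 0.6290 / 2 = 0.3145 mol.
m(Pb) = 0.3145 × 207.2 = 65.2 g.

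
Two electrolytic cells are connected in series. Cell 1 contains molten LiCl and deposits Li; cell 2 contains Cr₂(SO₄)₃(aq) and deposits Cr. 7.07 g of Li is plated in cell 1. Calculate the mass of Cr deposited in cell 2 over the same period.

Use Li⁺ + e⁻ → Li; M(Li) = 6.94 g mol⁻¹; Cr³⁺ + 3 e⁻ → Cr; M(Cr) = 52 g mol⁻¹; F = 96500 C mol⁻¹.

n(Li) = 7.07 / 6.94 = 1.019 mol.
Since Li⁺ + e⁻ → Li, n(e⁻) passed = 1 × 1.019 = 1.019 mol.
Cells in series carry the same charge, so the same 1.019 mol of electrons passes through cell 2.
Cr³⁺ + 3 e⁻ → Cr, so n(Cr) = 1.019 / 3 = 0.3396 mol.
m(Cr) = 0.3396 × 52 = 17.7 g.

17.7 g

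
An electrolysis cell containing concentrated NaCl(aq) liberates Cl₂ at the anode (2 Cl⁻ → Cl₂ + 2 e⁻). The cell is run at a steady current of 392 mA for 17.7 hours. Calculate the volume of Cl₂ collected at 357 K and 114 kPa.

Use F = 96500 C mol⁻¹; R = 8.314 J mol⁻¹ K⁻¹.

3.37 L

Q = I·t = 0.3920 A × 63720 s = 24980 C.
n(e⁻) = Q/F = 24980 / 96500 = 0.2588 mol.
2 electrons are transferred per Cl₂ molecule, so n(Cl₂) = 0.2588 / 2 = 0.1294 mol.
V = nRT/P = (0.1294 × 8.314 × 357) / (114 × 10³ Pa) = 0.00337 m³ = 3.37 L.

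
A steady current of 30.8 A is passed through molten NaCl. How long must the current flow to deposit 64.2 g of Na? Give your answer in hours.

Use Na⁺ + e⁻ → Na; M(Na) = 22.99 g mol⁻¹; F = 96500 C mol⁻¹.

2.43 h

n(Na) = m/M = 64.2 / 22.99 = 2.793 mol.
Each Na atom requires 1 electron, so n(e⁻) = 1 × 2.793 = 2.793 mol.
Q = n(e⁻)·F = 2.793 × 96500 = 269500 C.
t = Q/I = 269500 / 30.80 A = 8749 s = 2.43 h.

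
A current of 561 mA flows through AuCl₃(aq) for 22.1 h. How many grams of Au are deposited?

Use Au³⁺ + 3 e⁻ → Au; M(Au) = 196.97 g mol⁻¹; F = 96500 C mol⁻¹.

Q = I·t = 0.5610 A × 79560 s = 44630 C.
n(e⁻) = Q/F = 44630 / 96500 = 0.4625 mol.
Au³⁺ + 3 e⁻ → Au, so n(Au) = n(e⁻)/3 = 0.1542 mol.
m = n·M = 0.1542 × 196.97 = 30.4 g.

30.4 g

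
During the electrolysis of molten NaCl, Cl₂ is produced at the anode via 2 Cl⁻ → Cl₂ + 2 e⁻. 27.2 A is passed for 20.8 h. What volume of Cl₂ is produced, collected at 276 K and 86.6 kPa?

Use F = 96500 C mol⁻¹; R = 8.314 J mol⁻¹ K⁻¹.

280 L

Q = I·t = 27.20 A × 74880 s = 2037000 C.
n(e⁻) = Q/F = 2037000 / 96500 = 21.11 mol.
2 electrons are transferred per Cl₂ molecule, so n(Cl₂) = 21.11 / 2 = 10.55 mol.
V = nRT/P = (10.55 × 8.314 × 276) / (86.6 × 10³ Pa) = 0.280 m³ = 280 L.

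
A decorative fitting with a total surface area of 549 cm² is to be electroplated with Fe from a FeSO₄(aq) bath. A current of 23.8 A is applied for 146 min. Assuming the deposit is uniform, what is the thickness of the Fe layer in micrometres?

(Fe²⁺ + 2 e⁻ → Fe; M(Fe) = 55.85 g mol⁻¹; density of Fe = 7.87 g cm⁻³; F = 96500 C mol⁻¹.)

Q = I·t = 23.80 × 8760.0 = 208500 C; n(e⁻) = 2.160 mol.
n(Fe) = n(e⁻)/2 = 1.080 mol, so m = 1.080 × 55.85 = 60.33 g.
Volume = m/ρ = 60.33 / 7.87 = 7.666 cm³.
Thickness = V/A = 7.666 / 549 = 0.0140 cm = 140 μm.

140 μm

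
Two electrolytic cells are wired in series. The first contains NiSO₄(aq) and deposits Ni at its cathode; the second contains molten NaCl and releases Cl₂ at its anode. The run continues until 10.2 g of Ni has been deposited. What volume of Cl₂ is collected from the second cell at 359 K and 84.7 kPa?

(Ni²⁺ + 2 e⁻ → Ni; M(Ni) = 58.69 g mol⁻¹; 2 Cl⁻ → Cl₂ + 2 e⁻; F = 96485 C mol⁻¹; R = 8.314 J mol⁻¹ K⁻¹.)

n(Ni) = 10.2 / 58.69 = 0.1738 mol, so n(e⁻) = 2 × 0.1738 = 0.3476 mol.
The cells are in series, so the same 0.3476 mol of electrons passes through the second cell.
2 Cl⁻ → Cl₂ + 2 e⁻ — 2 mol e⁻ per mol Cl₂, so n(Cl₂) = 0.3476/2 = 0.1738 mol.
V = nRT/P = (0.1738 × 8.314 × 359) / (84.7 × 10³) = 0.00612 m³ = 6.12 L.

6.12 L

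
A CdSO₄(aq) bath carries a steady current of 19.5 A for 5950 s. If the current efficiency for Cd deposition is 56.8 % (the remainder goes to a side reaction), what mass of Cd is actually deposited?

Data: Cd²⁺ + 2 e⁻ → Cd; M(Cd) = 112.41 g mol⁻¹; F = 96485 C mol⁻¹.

38.4 g

Q = I·t = 19.50 × 5950.0 = 116000 C.
n(e⁻) = 116000/96485 = 1.203 mol; theoretically n(Cd) = 1.203/2 = 0.6013 mol, m_theo = 67.59 g.
At 56.8 % efficiency, m_actual = 0.568 × 67.59 = 38.4 g.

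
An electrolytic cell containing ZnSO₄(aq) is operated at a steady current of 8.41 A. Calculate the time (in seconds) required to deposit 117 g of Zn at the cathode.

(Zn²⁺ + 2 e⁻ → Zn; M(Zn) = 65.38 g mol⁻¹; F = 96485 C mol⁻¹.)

n(Zn) = m/M = 117 / 65.38 = 1.790 mol.
Each Zn atom requires 2 electrons, so n(e⁻) = 2 × 1.790 = 3.579 mol.
Q = n(e⁻)·F = 3.579 × 96485 = 345300 C.
t = Q/I = 345300 / 8.410 A = 41060 s.

41100 s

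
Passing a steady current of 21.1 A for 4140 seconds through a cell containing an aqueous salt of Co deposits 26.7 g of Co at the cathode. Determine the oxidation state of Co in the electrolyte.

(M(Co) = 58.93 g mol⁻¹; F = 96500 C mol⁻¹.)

Q = I·t = 21.10 A × 4140.0 s = 87350 C, so n(e⁻) = 87350/96500 = 0.9052 mol.
n(Co) deposited = 26.7 / 58.93 = 0.4531 mol.
Electrons per atom = n(e⁻)/n(Co) = 0.9052 / 0.4531 = 2.00 ≈ 2, so the ion is Co²⁺.

+2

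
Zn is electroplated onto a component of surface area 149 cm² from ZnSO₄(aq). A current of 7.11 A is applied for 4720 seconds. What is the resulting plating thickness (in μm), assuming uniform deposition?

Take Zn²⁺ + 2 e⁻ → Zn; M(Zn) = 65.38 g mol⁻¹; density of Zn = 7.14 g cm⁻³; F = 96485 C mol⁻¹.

107 μm

Q = I·t = 7.110 × 4720.0 = 33560 C; n(e⁻) = 0.3478 mol.
n(Zn) = n(e⁻)/2 = 0.1739 mol, so m = 0.1739 × 65.38 = 11.37 g.
Volume = m/ρ = 11.37 / 7.14 = 1.592 cm³.
Thickness = V/A = 1.592 / 149 = 0.0107 cm = 107 μm.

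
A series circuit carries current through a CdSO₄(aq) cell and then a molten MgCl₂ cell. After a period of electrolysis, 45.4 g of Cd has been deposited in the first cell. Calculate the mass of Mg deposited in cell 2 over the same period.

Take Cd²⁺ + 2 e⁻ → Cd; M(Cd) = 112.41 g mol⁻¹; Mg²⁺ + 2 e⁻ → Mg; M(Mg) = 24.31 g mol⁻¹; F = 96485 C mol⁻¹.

9.82 g

n(Cd) = 45.4 / 112.41 = 0.4039 mol.
Since Cd²⁺ + 2 e⁻ → Cd, n(e⁻) passed = 2 × 0.4039 = 0.8078 mol.
Cells in series carry the same charge, so the same 0.8078 mol of electrons passes through cell 2.
Mg²⁺ + 2 e⁻ → Mg, so n(Mg) = 0.8078 / 2 = 0.4039 mol.
m(Mg) = 0.4039 × 24.31 = 9.82 g.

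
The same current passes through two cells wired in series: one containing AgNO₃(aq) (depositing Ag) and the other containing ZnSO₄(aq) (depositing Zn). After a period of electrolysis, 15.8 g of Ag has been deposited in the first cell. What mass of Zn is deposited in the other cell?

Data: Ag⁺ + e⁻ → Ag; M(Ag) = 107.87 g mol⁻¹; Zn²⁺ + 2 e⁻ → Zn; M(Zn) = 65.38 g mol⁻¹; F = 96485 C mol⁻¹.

4.79 g

n(Ag) = 15.8 / 107.87 = 0.1465 mol.
Since Ag⁺ + e⁻ → Ag, n(e⁻) passed = 1 × 0.1465 = 0.1465 mol.
Cells in series carry the same charge, so the same 0.1465 mol of electrons passes through cell 2.
Zn²⁺ + 2 e⁻ → Zn, so n(Zn) = 0.1465 / 2 = 0.07324 mol.
m(Zn) = 0.07324 × 65.38 = 4.79 g.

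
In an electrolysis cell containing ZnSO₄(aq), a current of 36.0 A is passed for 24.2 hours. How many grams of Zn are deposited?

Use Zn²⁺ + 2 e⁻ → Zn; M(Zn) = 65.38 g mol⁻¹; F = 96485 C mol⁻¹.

Q = I·t = 36.00 A × 87120 s = 3136000 C.
n(e⁻) = Q/F = 3136000 / 96485 = 32.51 mol.
Zn²⁺ + 2 e⁻ → Zn, so n(Zn) = n(e⁻)/2 = 16.25 mol.
m = n·M = 16.25 × 65.38 = 1060 g.

1060 g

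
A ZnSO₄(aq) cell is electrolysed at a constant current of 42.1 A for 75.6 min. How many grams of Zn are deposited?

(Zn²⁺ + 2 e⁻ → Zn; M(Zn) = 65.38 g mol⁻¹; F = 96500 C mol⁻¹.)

Q = I·t = 42.10 A × 4536.0 s = 191000 C.
n(e⁻) = Q/F = 191000 / 96500 = 1.979 mol.
Zn²⁺ + 2 e⁻ → Zn, so n(Zn) = n(e⁻)/2 = 0.9895 mol.
m = n·M = 0.9895 × 65.38 = 64.7 g.

64.7 g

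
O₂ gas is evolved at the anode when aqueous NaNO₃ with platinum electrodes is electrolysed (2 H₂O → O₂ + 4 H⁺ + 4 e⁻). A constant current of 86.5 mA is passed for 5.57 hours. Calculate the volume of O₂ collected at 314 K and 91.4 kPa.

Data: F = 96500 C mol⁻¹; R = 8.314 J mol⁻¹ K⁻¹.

0.128 L

Q = I·t = 0.08650 A × 20052 s = 1734 C.
n(e⁻) = Q/F = 1734 / 96500 = 0.01797 mol.
4 electrons are transferred per O₂ molecule, so n(O₂) = 0.01797 / 4 = 0.004494 mol.
V = nRT/P = (0.004494 × 8.314 × 314) / (91.4 × 10³ Pa) = 1.28 × 10⁻⁴ m³ = 0.128 L.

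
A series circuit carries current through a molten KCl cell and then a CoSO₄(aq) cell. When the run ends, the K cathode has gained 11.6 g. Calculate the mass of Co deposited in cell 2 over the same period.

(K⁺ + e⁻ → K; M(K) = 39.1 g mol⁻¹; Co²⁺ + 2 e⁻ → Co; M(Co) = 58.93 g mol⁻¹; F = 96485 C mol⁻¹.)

n(K) = 11.6 / 39.1 = 0.2967 mol.
Since K⁺ + e⁻ → K, n(e⁻) passed = 1 × 0.2967 = 0.2967 mol.
Cells in series carry the same charge, so the same 0.2967 mol of electrons passes through cell 2.
Co²⁺ + 2 e⁻ → Co, so n(Co) = 0.2967 / 2 = 0.1483 mol.
m(Co) = 0.1483 × 58.93 = 8.74 g.

8.74 g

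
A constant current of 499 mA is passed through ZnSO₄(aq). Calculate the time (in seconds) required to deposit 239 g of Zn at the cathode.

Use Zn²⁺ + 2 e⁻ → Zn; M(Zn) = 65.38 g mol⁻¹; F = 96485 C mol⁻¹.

n(Zn) = m/M = 239 / 65.38 = 3.656 mol.
Each Zn atom requires 2 electrons, so n(e⁻) = 2 × 3.656 = 7.311 mol.
Q = n(e⁻)·F = 7.311 × 96485 = 705400 C.
t = Q/I = 705400 / 0.4990 A = 1414000 s.

1.41 × 10⁶ s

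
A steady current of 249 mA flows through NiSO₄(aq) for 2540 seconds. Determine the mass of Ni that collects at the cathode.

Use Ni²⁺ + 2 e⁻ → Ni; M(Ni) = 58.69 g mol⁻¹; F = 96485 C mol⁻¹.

Q = I·t = 0.2490 A × 2540.0 s = 632.5 C.
n(e⁻) = Q/F = 632.5 / 96485 = 0.006555 mol.
Ni²⁺ + 2 e⁻ → Ni, so n(Ni) = n(e⁻)/2 = 0.003278 mol.
m = n·M = 0.003278 × 58.69 = 0.192 g.

0.192 g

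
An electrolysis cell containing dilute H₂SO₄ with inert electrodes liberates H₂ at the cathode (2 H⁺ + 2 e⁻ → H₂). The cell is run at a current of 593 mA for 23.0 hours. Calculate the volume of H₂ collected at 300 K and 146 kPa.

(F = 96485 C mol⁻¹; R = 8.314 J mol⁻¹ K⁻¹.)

Q = I·t = 0.5930 A × 82800 s = 49100 C.
n(e⁻) = Q/F = 49100 / 96485 = 0.5089 mol.
2 electrons are transferred per H₂ molecule, so n(H₂) = 0.5089 / 2 = 0.2544 mol.
V = nRT/P = (0.2544 × 8.314 × 300) / (146 × 10³ Pa) = 0.00435 m³ = 4.35 L.

4.35 L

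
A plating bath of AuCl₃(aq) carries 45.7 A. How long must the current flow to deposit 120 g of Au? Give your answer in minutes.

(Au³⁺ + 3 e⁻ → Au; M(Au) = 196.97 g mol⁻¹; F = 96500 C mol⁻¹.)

n(Au) = m/M = 120 / 196.97 = 0.6092 mol.
Each Au atom requires 3 electrons, so n(e⁻) = 3 × 0.6092 = 1.828 mol.
Q = n(e⁻)·F = 1.828 × 96500 = 176400 C.
t = Q/I = 176400 / 45.70 A = 3859 s = 64.3 min.

64.3 min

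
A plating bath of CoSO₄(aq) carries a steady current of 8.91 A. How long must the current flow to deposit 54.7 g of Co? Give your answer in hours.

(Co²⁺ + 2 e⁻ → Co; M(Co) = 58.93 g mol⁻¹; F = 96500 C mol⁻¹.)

5.59 h

n(Co) = m/M = 54.7 / 58.93 = 0.9282 mol.
Each Co atom requires 2 electrons, so n(e⁻) = 2 × 0.9282 = 1.856 mol.
Q = n(e⁻)·F = 1.856 × 96500 = 179100 C.
t = Q/I = 179100 / 8.910 A = 20110 s = 5.59 h.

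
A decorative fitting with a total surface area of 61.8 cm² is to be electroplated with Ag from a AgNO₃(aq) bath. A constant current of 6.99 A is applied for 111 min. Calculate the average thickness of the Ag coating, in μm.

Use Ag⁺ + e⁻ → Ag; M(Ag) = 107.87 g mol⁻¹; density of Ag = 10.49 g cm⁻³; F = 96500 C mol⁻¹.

Q = I·t = 6.990 × 6660.0 = 46550 C; n(e⁻) = 0.4824 mol.
n(Ag) = n(e⁻)/1 = 0.4824 mol, so m = 0.4824 × 107.87 = 52.04 g.
Volume = m/ρ = 52.04 / 10.49 = 4.961 cm³.
Thickness = V/A = 4.961 / 61.8 = 0.0803 cm = 803 μm.

803 μm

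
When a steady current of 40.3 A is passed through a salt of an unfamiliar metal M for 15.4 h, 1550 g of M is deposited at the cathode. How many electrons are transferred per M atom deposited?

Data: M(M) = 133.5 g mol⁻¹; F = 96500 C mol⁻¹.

2

Q = I·t = 40.30 A × 55440 s = 2234000 C, so n(e⁻) = 2234000/96500 = 23.15 mol.
n(M) deposited = 1550 / 133.5 = 11.61 mol.
Electrons per atom = n(e⁻)/n(M) = 23.15 / 11.61 = 1.99 ≈ 2, so the ion is M²⁺.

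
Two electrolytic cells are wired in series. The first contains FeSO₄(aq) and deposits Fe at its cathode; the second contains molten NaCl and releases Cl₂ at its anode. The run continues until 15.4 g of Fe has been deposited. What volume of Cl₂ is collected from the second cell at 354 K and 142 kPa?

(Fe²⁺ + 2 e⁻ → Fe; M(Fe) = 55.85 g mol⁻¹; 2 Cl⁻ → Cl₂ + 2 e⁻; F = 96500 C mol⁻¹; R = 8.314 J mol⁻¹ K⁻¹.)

5.72 L

n(Fe) = 15.4 / 55.85 = 0.2757 mol, so n(e⁻) = 2 × 0.2757 = 0.5515 mol.
The cells are in series, so the same 0.5515 mol of electrons passes through the second cell.
2 Cl⁻ → Cl₂ + 2 e⁻ — 2 mol e⁻ per mol Cl₂, so n(Cl₂) = 0.5515/2 = 0.2757 mol.
V = nRT/P = (0.2757 × 8.314 × 354) / (142 × 10³) = 0.00572 m³ = 5.72 L.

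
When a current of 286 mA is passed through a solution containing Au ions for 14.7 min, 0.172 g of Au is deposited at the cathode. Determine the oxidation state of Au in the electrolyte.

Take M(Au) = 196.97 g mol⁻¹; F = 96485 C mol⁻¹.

Q = I·t = 0.2860 A × 882.00 s = 252.3 C, so n(e⁻) = 252.3/96485 = 0.002614 mol.
n(Au) deposited = 0.172 / 196.97 = 0.0008732 mol.
Electrons per atom = n(e⁻)/n(Au) = 0.002614 / 0.0008732 = 2.99 ≈ 3, so the ion is Au³⁺.

+3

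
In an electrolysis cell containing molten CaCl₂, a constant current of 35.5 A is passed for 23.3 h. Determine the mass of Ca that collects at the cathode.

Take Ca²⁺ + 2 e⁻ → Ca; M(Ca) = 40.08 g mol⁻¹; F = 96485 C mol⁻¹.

618 g

Q = I·t = 35.50 A × 83880 s = 2978000 C.
n(e⁻) = Q/F = 2978000 / 96485 = 30.86 mol.
Ca²⁺ + 2 e⁻ → Ca, so n(Ca) = n(e⁻)/2 = 15.43 mol.
m = n·M = 15.43 × 40.08 = 618 g.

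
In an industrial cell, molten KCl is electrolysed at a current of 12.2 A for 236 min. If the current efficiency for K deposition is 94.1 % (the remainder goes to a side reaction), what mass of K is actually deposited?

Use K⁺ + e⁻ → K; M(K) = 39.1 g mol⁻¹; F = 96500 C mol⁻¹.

65.9 g

Q = I·t = 12.20 × 14160 = 172800 C.
n(e⁻) = 172800/96500 = 1.790 mol; theoretically n(K) = 1.790/1 = 1.790 mol, m_theo = 70.00 g.
At 94.1 % efficiency, m_actual = 0.941 × 70.00 = 65.9 g.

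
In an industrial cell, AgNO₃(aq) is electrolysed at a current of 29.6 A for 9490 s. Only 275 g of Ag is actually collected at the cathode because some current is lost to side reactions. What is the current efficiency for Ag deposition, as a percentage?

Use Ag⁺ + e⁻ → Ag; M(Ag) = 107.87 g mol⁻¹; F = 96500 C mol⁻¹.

87.6 %

Q = I·t = 29.60 × 9490.0 = 280900 C; n(e⁻) = 280900/96500 = 2.911 mol.
Theoretical n(Ag) = n(e⁻)/1 = 2.911 mol, i.e. m_theo = 2.911 × 107.87 = 314.0 g.
Efficiency = m_actual / m_theo = 275 / 314.0 = 87.6 %.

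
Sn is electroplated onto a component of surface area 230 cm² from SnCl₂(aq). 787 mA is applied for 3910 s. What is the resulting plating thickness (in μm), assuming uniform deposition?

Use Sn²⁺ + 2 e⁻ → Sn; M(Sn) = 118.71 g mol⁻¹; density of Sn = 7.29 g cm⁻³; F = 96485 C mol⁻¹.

11.3 μm

Q = I·t = 0.7870 × 3910.0 = 3077 C; n(e⁻) = 0.03189 mol.
n(Sn) = n(e⁻)/2 = 0.01595 mol, so m = 0.01595 × 118.71 = 1.893 g.
Volume = m/ρ = 1.893 / 7.29 = 0.2597 cm³.
Thickness = V/A = 0.2597 / 230 = 0.00113 cm = 11.3 μm.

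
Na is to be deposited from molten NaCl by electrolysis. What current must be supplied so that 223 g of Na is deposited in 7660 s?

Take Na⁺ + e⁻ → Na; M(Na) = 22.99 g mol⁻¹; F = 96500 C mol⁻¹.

122 A

n(Na) = 223 / 22.99 = 9.700 mol.
n(e⁻) = 1 × 9.700 = 9.700 mol.
Q = n(e⁻)·F = 9.700 × 96500 = 936000 C.
I = Q/t = 936000 / 7660.0 s = 122 A.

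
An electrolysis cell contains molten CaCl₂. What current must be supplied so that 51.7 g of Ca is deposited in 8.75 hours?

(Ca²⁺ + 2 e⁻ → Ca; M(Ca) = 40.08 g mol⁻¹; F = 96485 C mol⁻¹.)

7.90 A

n(Ca) = 51.7 / 40.08 = 1.290 mol.
n(e⁻) = 2 × 1.290 = 2.580 mol.
Q = n(e⁻)·F = 2.580 × 96485 = 248900 C.
I = Q/t = 248900 / 31500 s = 7.90 A.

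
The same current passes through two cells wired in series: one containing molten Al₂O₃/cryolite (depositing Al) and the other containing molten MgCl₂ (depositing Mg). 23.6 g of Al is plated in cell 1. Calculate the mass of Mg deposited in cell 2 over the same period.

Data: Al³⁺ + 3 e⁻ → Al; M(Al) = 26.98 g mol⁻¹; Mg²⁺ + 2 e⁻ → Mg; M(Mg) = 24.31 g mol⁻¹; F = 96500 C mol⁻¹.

n(Al) = 23.6 / 26.98 = 0.8747 mol.
Since Al³⁺ + 3 e⁻ → Al, n(e⁻) passed = 3 × 0.8747 = 2.624 mol.
Cells in series carry the same charge, so the same 2.624 mol of electrons passes through cell 2.
Mg²⁺ + 2 e⁻ → Mg, so n(Mg) = 2.624 / 2 = 1.312 mol.
m(Mg) = 1.312 × 24.31 = 31.9 g.

31.9 g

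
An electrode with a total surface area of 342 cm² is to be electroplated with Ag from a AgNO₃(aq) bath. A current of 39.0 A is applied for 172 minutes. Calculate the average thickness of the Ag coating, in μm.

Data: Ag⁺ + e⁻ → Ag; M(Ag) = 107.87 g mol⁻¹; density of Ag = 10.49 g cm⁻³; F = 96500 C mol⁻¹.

Q = I·t = 39.00 × 10320 = 402500 C; n(e⁻) = 4.171 mol.
n(Ag) = n(e⁻)/1 = 4.171 mol, so m = 4.171 × 107.87 = 449.9 g.
Volume = m/ρ = 449.9 / 10.49 = 42.89 cm³.
Thickness = V/A = 42.89 / 342 = 0.125 cm = 1250 μm.

1250 μm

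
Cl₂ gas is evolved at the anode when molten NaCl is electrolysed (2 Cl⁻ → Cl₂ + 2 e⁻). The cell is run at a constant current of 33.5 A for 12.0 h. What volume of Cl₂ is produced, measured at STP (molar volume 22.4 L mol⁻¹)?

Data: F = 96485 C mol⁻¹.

Q = I·t = 33.50 A × 43200 s = 1447000 C.
n(e⁻) = Q/F = 1447000 / 96485 = 15.00 mol.
2 electrons are transferred per Cl₂ molecule, so n(Cl₂) = 15.00 / 2 = 7.500 mol.
V = n × V_m = 7.500 × 22.4 = 168 L.

168 L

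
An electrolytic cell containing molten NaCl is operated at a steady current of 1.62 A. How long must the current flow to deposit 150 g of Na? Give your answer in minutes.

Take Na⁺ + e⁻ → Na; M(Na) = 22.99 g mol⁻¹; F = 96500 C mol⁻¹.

6480 min

n(Na) = m/M = 150 / 22.99 = 6.525 mol.
Each Na atom requires 1 electron, so n(e⁻) = 1 × 6.525 = 6.525 mol.
Q = n(e⁻)·F = 6.525 × 96500 = 629600 C.
t = Q/I = 629600 / 1.620 A = 388700 s = 6480 min.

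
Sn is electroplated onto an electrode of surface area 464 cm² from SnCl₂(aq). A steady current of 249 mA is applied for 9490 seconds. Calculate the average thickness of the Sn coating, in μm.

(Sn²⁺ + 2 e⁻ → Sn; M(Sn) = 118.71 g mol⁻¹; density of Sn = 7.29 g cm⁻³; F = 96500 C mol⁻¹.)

4.30 μm

Q = I·t = 0.2490 × 9490.0 = 2363 C; n(e⁻) = 0.02449 mol.
n(Sn) = n(e⁻)/2 = 0.01224 mol, so m = 0.01224 × 118.71 = 1.453 g.
Volume = m/ρ = 1.453 / 7.29 = 0.1994 cm³.
Thickness = V/A = 0.1994 / 464 = 4.30 × 10⁻⁴ cm = 4.30 μm.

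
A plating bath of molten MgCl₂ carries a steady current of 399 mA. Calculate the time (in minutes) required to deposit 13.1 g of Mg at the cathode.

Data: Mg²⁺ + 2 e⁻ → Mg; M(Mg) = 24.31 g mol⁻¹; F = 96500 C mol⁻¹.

4340 min

n(Mg) = m/M = 13.1 / 24.31 = 0.5389 mol.
Each Mg atom requires 2 electrons, so n(e⁻) = 2 × 0.5389 = 1.078 mol.
Q = n(e⁻)·F = 1.078 × 96500 = 104000 C.
t = Q/I = 104000 / 0.3990 A = 260700 s = 4340 min.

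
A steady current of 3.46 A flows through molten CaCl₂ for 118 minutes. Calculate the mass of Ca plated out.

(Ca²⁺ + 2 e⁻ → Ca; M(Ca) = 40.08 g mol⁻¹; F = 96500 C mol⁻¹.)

Q = I·t = 3.460 A × 7080.0 s = 24500 C.
n(e⁻) = Q/F = 24500 / 96500 = 0.2539 mol.
Ca²⁺ + 2 e⁻ → Ca, so n(Ca) = n(e⁻)/2 = 0.1269 mol.
m = n·M = 0.1269 × 40.08 = 5.09 g.

5.09 g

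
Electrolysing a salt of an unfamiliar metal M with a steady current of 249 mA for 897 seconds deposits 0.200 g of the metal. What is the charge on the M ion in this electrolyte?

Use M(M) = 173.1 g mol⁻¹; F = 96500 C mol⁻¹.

Q = I·t = 0.2490 A × 897.00 s = 223.4 C, so n(e⁻) = 223.4/96500 = 0.002315 mol.
n(M) deposited = 0.200 / 173.1 = 0.001155 mol.
Electrons per atom = n(e⁻)/n(M) = 0.002315 / 0.001155 = 2.00 ≈ 2, so the ion is M²⁺.

+2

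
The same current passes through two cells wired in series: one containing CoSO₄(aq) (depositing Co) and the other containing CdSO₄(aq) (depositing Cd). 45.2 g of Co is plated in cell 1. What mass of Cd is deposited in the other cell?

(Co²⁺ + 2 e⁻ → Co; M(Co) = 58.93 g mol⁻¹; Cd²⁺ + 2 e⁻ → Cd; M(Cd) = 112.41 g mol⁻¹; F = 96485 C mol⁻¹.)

86.2 g

n(Co) = 45.2 / 58.93 = 0.7670 mol.
Since Co²⁺ + 2 e⁻ → Co, n(e⁻) passed = 2 × 0.7670 = 1.534 mol.
Cells in series carry the same charge, so the same 1.534 mol of electrons passes through cell 2.
Cd²⁺ + 2 e⁻ → Cd, so n(Cd) = 1.534 / 2 = 0.7670 mol.
m(Cd) = 0.7670 × 112.41 = 86.2 g.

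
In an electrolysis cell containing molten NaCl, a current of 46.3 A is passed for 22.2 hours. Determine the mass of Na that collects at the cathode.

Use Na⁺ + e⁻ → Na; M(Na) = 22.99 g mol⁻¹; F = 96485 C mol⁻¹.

882 g

Q = I·t = 46.30 A × 79920 s = 3700000 C.
n(e⁻) = Q/F = 3700000 / 96485 = 38.35 mol.
Na⁺ + e⁻ → Na, so n(Na) = n(e⁻)/1 = 38.35 mol.
m = n·M = 38.35 × 22.99 = 882 g.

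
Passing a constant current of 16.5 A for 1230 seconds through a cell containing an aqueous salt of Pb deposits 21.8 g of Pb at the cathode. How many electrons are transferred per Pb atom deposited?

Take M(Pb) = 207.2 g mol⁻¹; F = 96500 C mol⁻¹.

2

Q = I·t = 16.50 A × 1230.0 s = 20300 C, so n(e⁻) = 20300/96500 = 0.2103 mol.
n(Pb) deposited = 21.8 / 207.2 = 0.1052 mol.
Electrons per atom = n(e⁻)/n(Pb) = 0.2103 / 0.1052 = 2.00 ≈ 2, so the ion is Pb²⁺.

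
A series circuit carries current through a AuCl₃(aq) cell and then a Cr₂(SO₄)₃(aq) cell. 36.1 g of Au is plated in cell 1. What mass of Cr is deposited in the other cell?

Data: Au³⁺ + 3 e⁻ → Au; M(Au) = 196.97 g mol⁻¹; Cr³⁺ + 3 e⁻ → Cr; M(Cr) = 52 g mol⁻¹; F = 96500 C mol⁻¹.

9.53 g

n(Au) = 36.1 / 196.97 = 0.1833 mol.
Since Au³⁺ + 3 e⁻ → Au, n(e⁻) passed = 3 × 0.1833 = 0.5498 mol.
Cells in series carry the same charge, so the same 0.5498 mol of electrons passes through cell 2.
Cr³⁺ + 3 e⁻ → Cr, so n(Cr) = 0.5498 / 3 = 0.1833 mol.
m(Cr) = 0.1833 × 52 = 9.53 g.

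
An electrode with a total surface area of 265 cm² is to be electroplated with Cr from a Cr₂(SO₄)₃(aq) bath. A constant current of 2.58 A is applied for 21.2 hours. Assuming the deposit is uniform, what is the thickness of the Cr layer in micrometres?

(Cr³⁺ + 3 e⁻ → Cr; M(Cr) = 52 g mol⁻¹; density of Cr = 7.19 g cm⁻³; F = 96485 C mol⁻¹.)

Q = I·t = 2.580 × 76320 = 196900 C; n(e⁻) = 2.041 mol.
n(Cr) = n(e⁻)/3 = 0.6803 mol, so m = 0.6803 × 52 = 35.37 g.
Volume = m/ρ = 35.37 / 7.19 = 4.920 cm³.
Thickness = V/A = 4.920 / 265 = 0.0186 cm = 186 μm.

186 μm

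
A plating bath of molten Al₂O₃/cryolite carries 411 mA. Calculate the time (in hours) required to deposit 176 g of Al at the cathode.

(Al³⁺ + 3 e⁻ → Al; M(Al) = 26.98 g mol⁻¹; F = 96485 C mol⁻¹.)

1280 h

n(Al) = m/M = 176 / 26.98 = 6.523 mol.
Each Al atom requires 3 electrons, so n(e⁻) = 3 × 6.523 = 19.57 mol.
Q = n(e⁻)·F = 19.57 × 96485 = 1888000 C.
t = Q/I = 1888000 / 0.4110 A = 4594000 s = 1280 h.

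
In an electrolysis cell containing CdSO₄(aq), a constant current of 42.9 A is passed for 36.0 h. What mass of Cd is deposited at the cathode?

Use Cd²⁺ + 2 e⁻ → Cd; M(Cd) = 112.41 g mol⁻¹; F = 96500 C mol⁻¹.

Q = I·t = 42.90 A × 129600 s = 5560000 C.
n(e⁻) = Q/F = 5560000 / 96500 = 57.61 mol.
Cd²⁺ + 2 e⁻ → Cd, so n(Cd) = n(e⁻)/2 = 28.81 mol.
m = n·M = 28.81 × 112.41 = 3240 g.

3240 g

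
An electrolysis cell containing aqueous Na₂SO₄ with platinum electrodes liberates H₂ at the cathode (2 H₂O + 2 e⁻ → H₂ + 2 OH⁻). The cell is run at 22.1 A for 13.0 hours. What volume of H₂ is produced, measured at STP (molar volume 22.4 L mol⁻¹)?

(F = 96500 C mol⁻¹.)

Q = I·t = 22.10 A × 46800 s = 1034000 C.
n(e⁻) = Q/F = 1034000 / 96500 = 10.72 mol.
2 electrons are transferred per H₂ molecule, so n(H₂) = 10.72 / 2 = 5.359 mol.
V = n × V_m = 5.359 × 22.4 = 120 L.

120 L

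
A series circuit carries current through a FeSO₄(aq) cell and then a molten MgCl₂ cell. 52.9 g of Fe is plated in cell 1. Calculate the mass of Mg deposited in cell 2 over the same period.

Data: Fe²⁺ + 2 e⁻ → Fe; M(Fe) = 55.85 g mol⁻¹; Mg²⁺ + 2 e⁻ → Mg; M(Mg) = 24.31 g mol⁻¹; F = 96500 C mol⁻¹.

n(Fe) = 52.9 / 55.85 = 0.9472 mol.
Since Fe²⁺ + 2 e⁻ → Fe, n(e⁻) passed = 2 × 0.9472 = 1.894 mol.
Cells in series carry the same charge, so the same 1.894 mol of electrons passes through cell 2.
Mg²⁺ + 2 e⁻ → Mg, so n(Mg) = 1.894 / 2 = 0.9472 mol.
m(Mg) = 0.9472 × 24.31 = 23.0 g.

23.0 g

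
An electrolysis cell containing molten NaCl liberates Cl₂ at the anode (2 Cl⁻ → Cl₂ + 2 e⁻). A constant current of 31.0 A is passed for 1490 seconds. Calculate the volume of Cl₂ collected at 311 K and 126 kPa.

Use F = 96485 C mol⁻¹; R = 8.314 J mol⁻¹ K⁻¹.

4.91 L

Q = I·t = 31.00 A × 1490.0 s = 46190 C.
n(e⁻) = Q/F = 46190 / 96485 = 0.4787 mol.
2 electrons are transferred per Cl₂ molecule, so n(Cl₂) = 0.4787 / 2 = 0.2394 mol.
V = nRT/P = (0.2394 × 8.314 × 311) / (126 × 10³ Pa) = 0.00491 m³ = 4.91 L.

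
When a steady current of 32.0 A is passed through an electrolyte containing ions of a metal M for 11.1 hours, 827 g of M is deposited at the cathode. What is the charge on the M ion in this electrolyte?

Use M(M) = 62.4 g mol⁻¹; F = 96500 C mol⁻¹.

+1

Q = I·t = 32.00 A × 39960 s = 1279000 C, so n(e⁻) = 1279000/96500 = 13.25 mol.
n(M) deposited = 827 / 62.4 = 13.25 mol.
Electrons per atom = n(e⁻)/n(M) = 13.25 / 13.25 = 1.00 ≈ 1, so the ion is M⁺.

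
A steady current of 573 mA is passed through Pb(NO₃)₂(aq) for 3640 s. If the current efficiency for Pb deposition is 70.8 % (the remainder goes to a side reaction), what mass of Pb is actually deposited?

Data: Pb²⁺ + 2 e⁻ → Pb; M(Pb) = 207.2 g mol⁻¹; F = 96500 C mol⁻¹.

1.59 g

Q = I·t = 0.5730 × 3640.0 = 2086 C.
n(e⁻) = 2086/96500 = 0.02161 mol; theoretically n(Pb) = 0.02161/2 = 0.01081 mol, m_theo = 2.239 g.
At 70.8 % efficiency, m_actual = 0.708 × 2.239 = 1.59 g.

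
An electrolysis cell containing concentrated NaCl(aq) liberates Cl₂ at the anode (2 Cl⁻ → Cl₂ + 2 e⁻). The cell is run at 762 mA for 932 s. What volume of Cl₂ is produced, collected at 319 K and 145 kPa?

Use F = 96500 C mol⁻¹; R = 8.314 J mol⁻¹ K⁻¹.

Q = I·t = 0.7620 A × 932.00 s = 710.2 C.
n(e⁻) = Q/F = 710.2 / 96500 = 0.007359 mol.
2 electrons are transferred per Cl₂ molecule, so n(Cl₂) = 0.007359 / 2 = 0.003680 mol.
V = nRT/P = (0.003680 × 8.314 × 319) / (145 × 10³ Pa) = 6.73 × 10⁻⁵ m³ = 0.0673 L.

0.0673 L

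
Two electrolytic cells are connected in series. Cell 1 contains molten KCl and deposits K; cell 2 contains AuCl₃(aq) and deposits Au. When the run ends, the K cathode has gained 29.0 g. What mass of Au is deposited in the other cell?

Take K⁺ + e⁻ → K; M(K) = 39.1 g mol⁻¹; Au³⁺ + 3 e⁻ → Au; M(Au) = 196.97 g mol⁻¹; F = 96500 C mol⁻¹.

n(K) = 29.0 / 39.1 = 0.7417 mol.
Since K⁺ + e⁻ → K, n(e⁻) passed = 1 × 0.7417 = 0.7417 mol.
Cells in series carry the same charge, so the same 0.7417 mol of electrons passes through cell 2.
Au³⁺ + 3 e⁻ → Au, so n(Au) = 0.7417 / 3 = 0.2472 mol.
m(Au) = 0.2472 × 196.97 = 48.7 g.

48.7 g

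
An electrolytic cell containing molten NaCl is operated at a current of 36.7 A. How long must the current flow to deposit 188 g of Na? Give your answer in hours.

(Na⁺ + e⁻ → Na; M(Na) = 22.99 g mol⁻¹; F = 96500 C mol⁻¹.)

n(Na) = m/M = 188 / 22.99 = 8.177 mol.
Each Na atom requires 1 electron, so n(e⁻) = 1 × 8.177 = 8.177 mol.
Q = n(e⁻)·F = 8.177 × 96500 = 789100 C.
t = Q/I = 789100 / 36.70 A = 21500 s = 5.97 h.

5.97 h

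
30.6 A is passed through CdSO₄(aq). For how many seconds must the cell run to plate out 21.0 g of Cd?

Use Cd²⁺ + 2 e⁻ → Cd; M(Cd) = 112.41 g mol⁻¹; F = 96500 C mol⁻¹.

1180 s

n(Cd) = m/M = 21.0 / 112.41 = 0.1868 mol.
Each Cd atom requires 2 electrons, so n(e⁻) = 2 × 0.1868 = 0.3736 mol.
Q = n(e⁻)·F = 0.3736 × 96500 = 36060 C.
t = Q/I = 36060 / 30.60 A = 1178 s.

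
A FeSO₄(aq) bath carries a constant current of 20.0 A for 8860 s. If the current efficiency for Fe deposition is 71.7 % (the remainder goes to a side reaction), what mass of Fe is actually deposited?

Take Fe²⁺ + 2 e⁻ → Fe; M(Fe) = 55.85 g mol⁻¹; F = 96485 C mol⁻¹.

Q = I·t = 20.00 × 8860.0 = 177200 C.
n(e⁻) = 177200/96485 = 1.837 mol; theoretically n(Fe) = 1.837/2 = 0.9183 mol, m_theo = 51.29 g.
At 71.7 % efficiency, m_actual = 0.717 × 51.29 = 36.8 g.

36.8 g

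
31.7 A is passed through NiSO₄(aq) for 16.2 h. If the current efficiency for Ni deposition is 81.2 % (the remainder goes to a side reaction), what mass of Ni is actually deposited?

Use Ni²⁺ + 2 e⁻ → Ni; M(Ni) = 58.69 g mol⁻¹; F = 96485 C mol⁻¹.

Q = I·t = 31.70 × 58320 = 1849000 C.
n(e⁻) = 1849000/96485 = 19.16 mol; theoretically n(Ni) = 19.16/2 = 9.580 mol, m_theo = 562.3 g.
At 81.2 % efficiency, m_actual = 0.812 × 562.3 = 457 g.

457 g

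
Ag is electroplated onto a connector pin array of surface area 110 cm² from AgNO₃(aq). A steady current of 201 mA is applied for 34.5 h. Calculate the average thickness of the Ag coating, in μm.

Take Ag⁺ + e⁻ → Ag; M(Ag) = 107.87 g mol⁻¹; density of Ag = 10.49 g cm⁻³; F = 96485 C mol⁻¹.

Q = I·t = 0.2010 × 124200 = 24960 C; n(e⁻) = 0.2587 mol.
n(Ag) = n(e⁻)/1 = 0.2587 mol, so m = 0.2587 × 107.87 = 27.91 g.
Volume = m/ρ = 27.91 / 10.49 = 2.661 cm³.
Thickness = V/A = 2.661 / 110 = 0.0242 cm = 242 μm.

242 μm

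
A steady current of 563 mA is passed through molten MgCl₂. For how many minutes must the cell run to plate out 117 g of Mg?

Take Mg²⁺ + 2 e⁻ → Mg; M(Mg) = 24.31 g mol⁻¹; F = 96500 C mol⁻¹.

n(Mg) = m/M = 117 / 24.31 = 4.813 mol.
Each Mg atom requires 2 electrons, so n(e⁻) = 2 × 4.813 = 9.626 mol.
Q = n(e⁻)·F = 9.626 × 96500 = 928900 C.
t = Q/I = 928900 / 0.5630 A = 1650000 s = 27500 min.

27500 min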